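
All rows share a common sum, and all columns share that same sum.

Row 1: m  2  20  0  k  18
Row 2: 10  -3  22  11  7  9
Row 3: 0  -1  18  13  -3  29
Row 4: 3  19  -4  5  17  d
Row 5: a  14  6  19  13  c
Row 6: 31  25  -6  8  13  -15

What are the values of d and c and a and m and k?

Rows 2 and 3 both sum to 56, so that's the common total.
Column 5: 7 − 3 + 17 + 13 + 13 = 47, so its missing entry is 56 − 47 = 9.
Row 1: 2 + 20 + 0 + 9 + 18 = 49, so its missing entry is 56 − 49 = 7.
Column 1: 7 + 10 + 0 + 3 + 31 = 51, so its missing entry is 56 − 51 = 5.
Row 5: 5 + 14 + 6 + 19 + 13 = 57, so its missing entry is 56 − 57 = -1.
Row 4: 3 + 19 − 4 + 5 + 17 = 40, so its missing entry is 56 − 40 = 16.

d = 16, c = -1, a = 5, m = 7, k = 9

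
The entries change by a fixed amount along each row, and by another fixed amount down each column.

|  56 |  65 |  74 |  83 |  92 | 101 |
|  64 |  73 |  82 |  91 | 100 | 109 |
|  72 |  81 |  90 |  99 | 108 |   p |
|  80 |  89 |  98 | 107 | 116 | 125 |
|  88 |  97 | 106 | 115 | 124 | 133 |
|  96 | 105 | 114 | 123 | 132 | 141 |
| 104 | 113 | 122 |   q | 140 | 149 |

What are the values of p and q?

p = 117, q = 131

Along each row the entries change by 9 per step; down each column they change by 8.
Row 3: from 72 at column 1, stepping by 9 to column 6 gives 117.
Row 7: from 104 at column 1, stepping by 9 to column 4 gives 131.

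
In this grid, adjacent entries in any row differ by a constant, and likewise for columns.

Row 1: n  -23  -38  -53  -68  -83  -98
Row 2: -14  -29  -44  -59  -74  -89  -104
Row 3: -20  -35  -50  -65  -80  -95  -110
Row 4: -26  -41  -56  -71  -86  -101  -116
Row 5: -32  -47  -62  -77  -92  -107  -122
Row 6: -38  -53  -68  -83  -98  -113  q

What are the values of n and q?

n = -8, q = -128

Along each row the entries change by -15 per step; down each column they change by -6.
Row 1: from -23 at column 2, stepping by -15 to column 1 gives -8.
Row 6: from -38 at column 1, stepping by -15 to column 7 gives -128.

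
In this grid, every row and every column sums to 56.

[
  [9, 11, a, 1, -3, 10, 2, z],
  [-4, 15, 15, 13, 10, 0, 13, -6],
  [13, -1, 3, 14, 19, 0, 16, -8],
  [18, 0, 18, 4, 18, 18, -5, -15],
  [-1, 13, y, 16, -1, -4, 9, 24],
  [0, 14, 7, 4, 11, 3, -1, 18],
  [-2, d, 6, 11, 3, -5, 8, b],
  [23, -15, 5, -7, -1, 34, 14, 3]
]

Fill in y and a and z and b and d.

y = 0, a = 2, z = 24, b = 16, d = 19

The known cells in column 2 total 37, leaving 56 − 37 = 19 for the blank.
The known cells in row 5 total 56, leaving 56 − 56 = 0 for the blank.
The known cells in row 7 total 40, leaving 56 − 40 = 16 for the blank.
The known cells in column 8 total 32, leaving 56 − 32 = 24 for the blank.
The known cells in row 1 total 54, leaving 56 − 54 = 2 for the blank.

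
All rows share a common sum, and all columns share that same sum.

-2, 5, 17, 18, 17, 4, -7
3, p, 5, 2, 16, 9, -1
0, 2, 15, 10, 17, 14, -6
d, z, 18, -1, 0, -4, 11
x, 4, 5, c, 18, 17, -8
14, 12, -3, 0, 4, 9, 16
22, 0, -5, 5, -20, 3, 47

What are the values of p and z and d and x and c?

Rows 1 and 3 both sum to 52, so that's the common total.
Column 4 has 18 + 2 + 10 − 1 + 0 + 5 = 34; the blank must be 52 − 34 = 18.
Row 5 has 4 + 5 + 18 + 18 + 17 − 8 = 54; the blank must be 52 − 54 = -2.
Row 2 has 3 + 5 + 2 + 16 + 9 − 1 = 34; the blank must be 52 − 34 = 18.
Column 2 has 5 + 18 + 2 + 4 + 12 + 0 = 41; the blank must be 52 − 41 = 11.
Row 4 has 11 + 18 − 1 + 0 − 4 + 11 = 35; the blank must be 52 − 35 = 17.

p = 18, z = 11, d = 17, x = -2, c = 18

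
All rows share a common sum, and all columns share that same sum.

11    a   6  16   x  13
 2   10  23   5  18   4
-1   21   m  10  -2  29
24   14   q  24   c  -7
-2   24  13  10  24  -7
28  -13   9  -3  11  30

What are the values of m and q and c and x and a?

m = 5, q = 6, c = 1, x = 10, a = 6

Rows 2 and 5 both sum to 62, so that's the common total.
Column 2 has 10 + 21 + 14 + 24 − 13 = 56; the blank must be 62 − 56 = 6.
Row 1 has 11 + 6 + 6 + 16 + 13 = 52; the blank must be 62 − 52 = 10.
Column 5 has 10 + 18 − 2 + 24 + 11 = 61; the blank must be 62 − 61 = 1.
Row 3 has -1 + 21 + 10 − 2 + 29 = 57; the blank must be 62 − 57 = 5.
Row 4 has 24 + 14 + 24 + 1 − 7 = 56; the blank must be 62 − 56 = 6.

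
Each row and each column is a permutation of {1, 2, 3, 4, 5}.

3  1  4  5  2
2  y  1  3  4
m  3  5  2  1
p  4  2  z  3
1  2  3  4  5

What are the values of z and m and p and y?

Cell (2,2): row 2 already has {1, 2, 3, 4} → 5.
Cell (4,4): column 4 already has {2, 3, 4, 5} → 1.
For row 3, column 1: row 3 already has {1, 2, 3, 5}; that leaves 4.
For row 4, column 1: row 4 already has {1, 2, 3, 4}; that leaves 5.

z = 1, m = 4, p = 5, y = 5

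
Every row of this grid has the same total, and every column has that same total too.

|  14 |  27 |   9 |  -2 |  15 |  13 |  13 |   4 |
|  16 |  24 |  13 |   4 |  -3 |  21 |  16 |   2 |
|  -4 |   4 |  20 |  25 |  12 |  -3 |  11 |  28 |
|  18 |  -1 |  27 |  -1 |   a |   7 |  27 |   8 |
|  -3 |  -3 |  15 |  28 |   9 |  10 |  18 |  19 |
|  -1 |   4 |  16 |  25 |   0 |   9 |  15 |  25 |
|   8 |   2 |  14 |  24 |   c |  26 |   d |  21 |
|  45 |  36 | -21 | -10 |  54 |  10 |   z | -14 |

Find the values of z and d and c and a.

z = -7, d = 0, c = -2, a = 8

Rows 1 and 2 both sum to 93, so that's the common total.
Row 8 has 45 + 36 − 21 − 10 + 54 + 10 − 14 = 100; the blank must be 93 − 100 = -7.
Column 7 has 13 + 16 + 11 + 27 + 18 + 15 − 7 = 93; the blank must be 93 − 93 = 0.
Row 7 has 8 + 2 + 14 + 24 + 26 + 0 + 21 = 95; the blank must be 93 − 95 = -2.
Row 4 has 18 − 1 + 27 − 1 + 7 + 27 + 8 = 85; the blank must be 93 − 85 = 8.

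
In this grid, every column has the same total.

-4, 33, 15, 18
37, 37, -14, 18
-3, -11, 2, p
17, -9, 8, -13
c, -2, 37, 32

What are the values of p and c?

p = -7, c = 1

Column 2 sums to 48 and so does column 3; that's the common total.
In column 4 the known cells total 55, leaving 48 − 55 = -7.
In column 1 the known cells total 47, leaving 48 − 47 = 1.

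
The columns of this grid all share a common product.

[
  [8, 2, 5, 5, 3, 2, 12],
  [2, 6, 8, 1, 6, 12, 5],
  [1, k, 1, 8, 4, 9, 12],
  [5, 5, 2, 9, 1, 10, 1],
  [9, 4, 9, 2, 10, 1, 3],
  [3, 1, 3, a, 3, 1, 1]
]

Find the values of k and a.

k = 9, a = 3

Columns 3 and 7 each multiply to 2160, so every column has product 2160.
Column 2: 2×6×5×4×1 = 240, so the missing entry is 2160 ÷ 240 = 9.
Column 4: 5×1×8×9×2 = 720, so the missing entry is 2160 ÷ 720 = 3.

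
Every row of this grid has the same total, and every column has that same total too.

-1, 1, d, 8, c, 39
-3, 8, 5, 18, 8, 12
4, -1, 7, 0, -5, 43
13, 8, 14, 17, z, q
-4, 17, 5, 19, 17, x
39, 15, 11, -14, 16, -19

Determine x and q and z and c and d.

x = -6, q = -21, z = 17, c = -5, d = 6

Rows 2 and 3 both sum to 48, so that's the common total.
The known cells in row 5 total 54, leaving 48 − 54 = -6 for the blank.
The known cells in column 3 total 42, leaving 48 − 42 = 6 for the blank.
The known cells in row 1 total 53, leaving 48 − 53 = -5 for the blank.
The known cells in column 5 total 31, leaving 48 − 31 = 17 for the blank.
The known cells in row 4 total 69, leaving 48 − 69 = -21 for the blank.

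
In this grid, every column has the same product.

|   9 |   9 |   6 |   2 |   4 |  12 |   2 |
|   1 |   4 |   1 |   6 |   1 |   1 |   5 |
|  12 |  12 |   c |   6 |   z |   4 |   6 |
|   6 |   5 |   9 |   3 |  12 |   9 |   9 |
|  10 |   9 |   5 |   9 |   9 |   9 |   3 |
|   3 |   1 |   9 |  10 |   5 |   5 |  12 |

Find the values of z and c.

z = 9, c = 8

Columns 1 and 6 each multiply to 19440, so every column has product 19440.
Column 5: 4×1×12×9×5 = 2160, so the missing entry is 19440 ÷ 2160 = 9.
Column 3: 6×1×9×5×9 = 2430, so the missing entry is 19440 ÷ 2430 = 8.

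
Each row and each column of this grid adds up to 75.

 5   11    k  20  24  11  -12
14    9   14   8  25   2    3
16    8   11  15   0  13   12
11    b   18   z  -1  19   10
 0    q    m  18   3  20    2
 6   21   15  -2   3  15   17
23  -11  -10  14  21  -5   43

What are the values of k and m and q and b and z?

The known cells in row 1 total 59, leaving 75 − 59 = 16 for the blank.
The known cells in column 3 total 64, leaving 75 − 64 = 11 for the blank.
The known cells in column 4 total 73, leaving 75 − 73 = 2 for the blank.
The known cells in row 4 total 59, leaving 75 − 59 = 16 for the blank.
The known cells in row 5 total 54, leaving 75 − 54 = 21 for the blank.

k = 16, m = 11, q = 21, b = 16, z = 2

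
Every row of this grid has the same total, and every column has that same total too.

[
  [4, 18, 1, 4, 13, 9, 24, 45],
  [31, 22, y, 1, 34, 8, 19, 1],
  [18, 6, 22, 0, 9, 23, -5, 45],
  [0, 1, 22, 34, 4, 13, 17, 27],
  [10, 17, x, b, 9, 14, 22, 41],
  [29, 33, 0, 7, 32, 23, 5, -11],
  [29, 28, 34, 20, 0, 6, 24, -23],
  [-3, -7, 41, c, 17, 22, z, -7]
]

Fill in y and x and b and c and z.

Rows 1 and 3 both sum to 118, so that's the common total.
Row 2 has 31 + 22 + 1 + 34 + 8 + 19 + 1 = 116; the blank must be 118 − 116 = 2.
Column 3 has 1 + 2 + 22 + 22 + 0 + 34 + 41 = 122; the blank must be 118 − 122 = -4.
Row 5 has 10 + 17 − 4 + 9 + 14 + 22 + 41 = 109; the blank must be 118 − 109 = 9.
Column 4 has 4 + 1 + 0 + 34 + 9 + 7 + 20 = 75; the blank must be 118 − 75 = 43.
Row 8 has -3 − 7 + 41 + 43 + 17 + 22 − 7 = 106; the blank must be 118 − 106 = 12.

y = 2, x = -4, b = 9, c = 43, z = 12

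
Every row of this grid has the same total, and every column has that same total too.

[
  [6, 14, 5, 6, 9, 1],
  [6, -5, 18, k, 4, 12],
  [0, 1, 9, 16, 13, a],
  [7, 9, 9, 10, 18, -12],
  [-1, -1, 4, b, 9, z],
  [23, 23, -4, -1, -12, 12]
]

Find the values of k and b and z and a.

Rows 1 and 4 both sum to 41, so that's the common total.
Row 3: 0 + 1 + 9 + 16 + 13 = 39, so its missing entry is 41 − 39 = 2.
Column 6: 1 + 12 + 2 − 12 + 12 = 15, so its missing entry is 41 − 15 = 26.
Row 2: 6 − 5 + 18 + 4 + 12 = 35, so its missing entry is 41 − 35 = 6.
Row 5: -1 − 1 + 4 + 9 + 26 = 37, so its missing entry is 41 − 37 = 4.

k = 6, b = 4, z = 26, a = 2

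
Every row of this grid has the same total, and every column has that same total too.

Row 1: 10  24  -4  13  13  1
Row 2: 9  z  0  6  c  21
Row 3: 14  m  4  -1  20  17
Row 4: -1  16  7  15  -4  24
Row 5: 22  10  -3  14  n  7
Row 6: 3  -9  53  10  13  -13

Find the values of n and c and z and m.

Rows 1 and 4 both sum to 57, so that's the common total.
The known cells in row 5 total 50, leaving 57 − 50 = 7 for the blank.
The known cells in row 3 total 54, leaving 57 − 54 = 3 for the blank.
The known cells in column 2 total 44, leaving 57 − 44 = 13 for the blank.
The known cells in row 2 total 49, leaving 57 − 49 = 8 for the blank.

n = 7, c = 8, z = 13, m = 3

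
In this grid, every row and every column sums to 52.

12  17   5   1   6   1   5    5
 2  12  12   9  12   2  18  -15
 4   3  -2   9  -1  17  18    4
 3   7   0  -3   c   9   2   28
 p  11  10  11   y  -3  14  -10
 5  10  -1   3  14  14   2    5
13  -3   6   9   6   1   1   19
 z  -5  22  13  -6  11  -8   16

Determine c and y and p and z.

c = 6, y = 15, p = 4, z = 9

Row 4: 3 + 7 + 0 − 3 + 9 + 2 + 28 = 46, so its missing entry is 52 − 46 = 6.
Column 5: 6 + 12 − 1 + 6 + 14 + 6 − 6 = 37, so its missing entry is 52 − 37 = 15.
Row 5: 11 + 10 + 11 + 15 − 3 + 14 − 10 = 48, so its missing entry is 52 − 48 = 4.
Row 8: -5 + 22 + 13 − 6 + 11 − 8 + 16 = 43, so its missing entry is 52 − 43 = 9.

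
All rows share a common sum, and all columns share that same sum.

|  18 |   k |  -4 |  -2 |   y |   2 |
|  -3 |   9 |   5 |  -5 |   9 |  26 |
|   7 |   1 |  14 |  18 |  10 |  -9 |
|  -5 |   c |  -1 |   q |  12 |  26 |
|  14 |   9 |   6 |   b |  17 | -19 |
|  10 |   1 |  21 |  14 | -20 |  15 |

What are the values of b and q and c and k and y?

Rows 2 and 3 both sum to 41, so that's the common total.
The known cells in column 5 total 28, leaving 41 − 28 = 13 for the blank.
The known cells in row 1 total 27, leaving 41 − 27 = 14 for the blank.
The known cells in row 5 total 27, leaving 41 − 27 = 14 for the blank.
The known cells in column 2 total 34, leaving 41 − 34 = 7 for the blank.
The known cells in row 4 total 39, leaving 41 − 39 = 2 for the blank.

b = 14, q = 2, c = 7, k = 14, y = 13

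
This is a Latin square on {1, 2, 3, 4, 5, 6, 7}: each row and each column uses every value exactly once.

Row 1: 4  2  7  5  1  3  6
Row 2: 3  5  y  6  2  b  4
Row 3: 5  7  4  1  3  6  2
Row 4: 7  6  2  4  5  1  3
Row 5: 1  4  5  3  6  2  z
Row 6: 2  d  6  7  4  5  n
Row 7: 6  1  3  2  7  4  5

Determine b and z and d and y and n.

At (row 2, col 3): column 3 already has {2, 3, 4, 5, 6, 7}, so the value is 1.
At (row 2, col 6): row 2 already has {1, 2, 3, 4, 5, 6}, so the value is 7.
For row 5, column 7: row 5 already has {1, 2, 3, 4, 5, 6}; that leaves 7.
For row 6, column 2: column 2 already has {1, 2, 4, 5, 6, 7}; that leaves 3.
Cell (6,7): row 6 already has {2, 3, 4, 5, 6, 7} → 1.

b = 7, z = 7, d = 3, y = 1, n = 1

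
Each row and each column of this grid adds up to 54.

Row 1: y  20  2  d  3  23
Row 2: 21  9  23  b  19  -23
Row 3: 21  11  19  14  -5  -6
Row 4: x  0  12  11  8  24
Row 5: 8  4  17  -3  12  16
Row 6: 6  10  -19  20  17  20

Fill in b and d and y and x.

Row 2 has 21 + 9 + 23 + 19 − 23 = 49; the blank must be 54 − 49 = 5.
Column 4 has 5 + 14 + 11 − 3 + 20 = 47; the blank must be 54 − 47 = 7.
Row 4 has 0 + 12 + 11 + 8 + 24 = 55; the blank must be 54 − 55 = -1.
Row 1 has 20 + 2 + 7 + 3 + 23 = 55; the blank must be 54 − 55 = -1.

b = 5, d = 7, y = -1, x = -1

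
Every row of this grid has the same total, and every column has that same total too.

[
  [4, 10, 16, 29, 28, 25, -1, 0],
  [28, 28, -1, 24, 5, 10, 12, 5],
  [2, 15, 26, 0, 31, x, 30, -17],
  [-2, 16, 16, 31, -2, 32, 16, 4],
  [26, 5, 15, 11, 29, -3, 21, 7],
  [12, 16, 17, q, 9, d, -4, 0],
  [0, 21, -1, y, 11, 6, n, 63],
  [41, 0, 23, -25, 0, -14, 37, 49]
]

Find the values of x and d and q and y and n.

x = 24, d = 31, q = 30, y = 11, n = 0

Rows 1 and 2 both sum to 111, so that's the common total.
Column 7 has -1 + 12 + 30 + 16 + 21 − 4 + 37 = 111; the blank must be 111 − 111 = 0.
Row 3 has 2 + 15 + 26 + 0 + 31 + 30 − 17 = 87; the blank must be 111 − 87 = 24.
Column 6 has 25 + 10 + 24 + 32 − 3 + 6 − 14 = 80; the blank must be 111 − 80 = 31.
Row 6 has 12 + 16 + 17 + 9 + 31 − 4 + 0 = 81; the blank must be 111 − 81 = 30.
Row 7 has 0 + 21 − 1 + 11 + 6 + 0 + 63 = 100; the blank must be 111 − 100 = 11.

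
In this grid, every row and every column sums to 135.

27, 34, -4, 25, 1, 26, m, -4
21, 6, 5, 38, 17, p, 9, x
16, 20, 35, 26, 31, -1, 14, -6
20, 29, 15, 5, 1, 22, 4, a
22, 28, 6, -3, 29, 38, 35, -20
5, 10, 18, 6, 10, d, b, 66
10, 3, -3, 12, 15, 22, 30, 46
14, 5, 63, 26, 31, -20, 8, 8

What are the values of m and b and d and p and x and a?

m = 30, b = 5, d = 15, p = 33, x = 6, a = 39

Row 4 has 20 + 29 + 15 + 5 + 1 + 22 + 4 = 96; the blank must be 135 − 96 = 39.
Row 1 has 27 + 34 − 4 + 25 + 1 + 26 − 4 = 105; the blank must be 135 − 105 = 30.
Column 8 has -4 − 6 + 39 − 20 + 66 + 46 + 8 = 129; the blank must be 135 − 129 = 6.
Row 2 has 21 + 6 + 5 + 38 + 17 + 9 + 6 = 102; the blank must be 135 − 102 = 33.
Column 6 has 26 + 33 − 1 + 22 + 38 + 22 − 20 = 120; the blank must be 135 − 120 = 15.
Row 6 has 5 + 10 + 18 + 6 + 10 + 15 + 66 = 130; the blank must be 135 − 130 = 5.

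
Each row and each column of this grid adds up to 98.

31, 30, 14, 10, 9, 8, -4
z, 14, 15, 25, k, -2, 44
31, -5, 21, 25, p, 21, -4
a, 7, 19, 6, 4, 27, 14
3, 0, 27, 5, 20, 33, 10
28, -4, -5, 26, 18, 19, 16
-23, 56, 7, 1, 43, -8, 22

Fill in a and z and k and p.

a = 21, z = 7, k = -5, p = 9

Row 3: 31 − 5 + 21 + 25 + 21 − 4 = 89, so its missing entry is 98 − 89 = 9.
Column 5: 9 + 9 + 4 + 20 + 18 + 43 = 103, so its missing entry is 98 − 103 = -5.
Row 2: 14 + 15 + 25 − 5 − 2 + 44 = 91, so its missing entry is 98 − 91 = 7.
Row 4: 7 + 19 + 6 + 4 + 27 + 14 = 77, so its missing entry is 98 − 77 = 21.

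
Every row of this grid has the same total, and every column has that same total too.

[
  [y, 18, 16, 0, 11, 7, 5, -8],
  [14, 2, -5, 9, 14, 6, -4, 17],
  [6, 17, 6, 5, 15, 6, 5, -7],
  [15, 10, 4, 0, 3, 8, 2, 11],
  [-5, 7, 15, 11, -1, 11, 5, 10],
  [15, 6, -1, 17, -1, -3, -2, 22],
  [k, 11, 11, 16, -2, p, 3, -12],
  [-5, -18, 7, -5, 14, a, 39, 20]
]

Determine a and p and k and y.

Rows 2 and 3 both sum to 53, so that's the common total.
Row 1 has 18 + 16 + 0 + 11 + 7 + 5 − 8 = 49; the blank must be 53 − 49 = 4.
Row 8 has -5 − 18 + 7 − 5 + 14 + 39 + 20 = 52; the blank must be 53 − 52 = 1.
Column 6 has 7 + 6 + 6 + 8 + 11 − 3 + 1 = 36; the blank must be 53 − 36 = 17.
Row 7 has 11 + 11 + 16 − 2 + 17 + 3 − 12 = 44; the blank must be 53 − 44 = 9.

a = 1, p = 17, k = 9, y = 4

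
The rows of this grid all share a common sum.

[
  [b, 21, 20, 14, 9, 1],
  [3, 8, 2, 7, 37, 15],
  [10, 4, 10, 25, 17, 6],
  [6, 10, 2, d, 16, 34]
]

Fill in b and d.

The complete rows each total 72.
Row 1 is missing 72 − 65 = 7 (since 21 + 20 + 14 + 9 + 1 = 65).
Row 4 is missing 72 − 68 = 4 (since 6 + 10 + 2 + 16 + 34 = 68).

b = 7, d = 4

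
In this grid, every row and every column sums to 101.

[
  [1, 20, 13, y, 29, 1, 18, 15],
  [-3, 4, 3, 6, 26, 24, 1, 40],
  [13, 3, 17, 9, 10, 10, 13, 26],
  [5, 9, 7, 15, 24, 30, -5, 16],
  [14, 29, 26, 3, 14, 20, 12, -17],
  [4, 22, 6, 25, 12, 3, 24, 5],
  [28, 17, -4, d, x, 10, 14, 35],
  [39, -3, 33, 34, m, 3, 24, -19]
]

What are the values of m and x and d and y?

m = -10, x = -4, d = 5, y = 4

Row 8: 39 − 3 + 33 + 34 + 3 + 24 − 19 = 111, so its missing entry is 101 − 111 = -10.
Column 5: 29 + 26 + 10 + 24 + 14 + 12 − 10 = 105, so its missing entry is 101 − 105 = -4.
Row 7: 28 + 17 − 4 − 4 + 10 + 14 + 35 = 96, so its missing entry is 101 − 96 = 5.
Row 1: 1 + 20 + 13 + 29 + 1 + 18 + 15 = 97, so its missing entry is 101 − 97 = 4.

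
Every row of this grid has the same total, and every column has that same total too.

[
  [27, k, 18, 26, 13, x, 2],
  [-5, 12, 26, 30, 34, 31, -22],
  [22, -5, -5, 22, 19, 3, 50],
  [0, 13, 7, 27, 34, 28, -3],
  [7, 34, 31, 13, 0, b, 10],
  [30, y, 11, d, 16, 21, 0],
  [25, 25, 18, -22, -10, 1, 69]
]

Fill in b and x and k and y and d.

b = 11, x = 11, k = 9, y = 18, d = 10

Rows 2 and 3 both sum to 106, so that's the common total.
The known cells in row 5 total 95, leaving 106 − 95 = 11 for the blank.
The known cells in column 6 total 95, leaving 106 − 95 = 11 for the blank.
The known cells in row 1 total 97, leaving 106 − 97 = 9 for the blank.
The known cells in column 2 total 88, leaving 106 − 88 = 18 for the blank.
The known cells in row 6 total 96, leaving 106 − 96 = 10 for the blank.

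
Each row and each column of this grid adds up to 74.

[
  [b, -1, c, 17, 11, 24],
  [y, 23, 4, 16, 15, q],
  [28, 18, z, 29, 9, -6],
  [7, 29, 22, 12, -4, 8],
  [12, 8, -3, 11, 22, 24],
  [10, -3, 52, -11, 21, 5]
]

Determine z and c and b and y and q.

Column 6: 24 − 6 + 8 + 24 + 5 = 55, so its missing entry is 74 − 55 = 19.
Row 3: 28 + 18 + 29 + 9 − 6 = 78, so its missing entry is 74 − 78 = -4.
Column 3: 4 − 4 + 22 − 3 + 52 = 71, so its missing entry is 74 − 71 = 3.
Row 1: -1 + 3 + 17 + 11 + 24 = 54, so its missing entry is 74 − 54 = 20.
Row 2: 23 + 4 + 16 + 15 + 19 = 77, so its missing entry is 74 − 77 = -3.

z = -4, c = 3, b = 20, y = -3, q = 19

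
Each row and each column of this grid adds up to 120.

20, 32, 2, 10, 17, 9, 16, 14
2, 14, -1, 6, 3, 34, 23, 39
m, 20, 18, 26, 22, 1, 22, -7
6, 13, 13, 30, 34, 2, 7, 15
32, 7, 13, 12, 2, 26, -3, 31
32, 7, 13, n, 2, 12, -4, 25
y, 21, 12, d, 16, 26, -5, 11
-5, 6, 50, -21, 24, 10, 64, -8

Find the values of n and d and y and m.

n = 33, d = 24, y = 15, m = 18

Row 6 has 32 + 7 + 13 + 2 + 12 − 4 + 25 = 87; the blank must be 120 − 87 = 33.
Column 4 has 10 + 6 + 26 + 30 + 12 + 33 − 21 = 96; the blank must be 120 − 96 = 24.
Row 3 has 20 + 18 + 26 + 22 + 1 + 22 − 7 = 102; the blank must be 120 − 102 = 18.
Row 7 has 21 + 12 + 24 + 16 + 26 − 5 + 11 = 105; the blank must be 120 − 105 = 15.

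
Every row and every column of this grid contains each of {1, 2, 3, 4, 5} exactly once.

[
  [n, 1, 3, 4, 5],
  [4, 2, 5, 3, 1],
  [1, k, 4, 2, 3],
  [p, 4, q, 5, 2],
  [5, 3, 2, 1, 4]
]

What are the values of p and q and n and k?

For row 4, column 3: column 3 already has {2, 3, 4, 5}; that leaves 1.
At (row 3, col 2): row 3 already has {1, 2, 3, 4}, so the value is 5.
At (row 4, col 1): row 4 already has {1, 2, 4, 5}, so the value is 3.
For row 1, column 1: row 1 already has {1, 3, 4, 5}; that leaves 2.

p = 3, q = 1, n = 2, k = 5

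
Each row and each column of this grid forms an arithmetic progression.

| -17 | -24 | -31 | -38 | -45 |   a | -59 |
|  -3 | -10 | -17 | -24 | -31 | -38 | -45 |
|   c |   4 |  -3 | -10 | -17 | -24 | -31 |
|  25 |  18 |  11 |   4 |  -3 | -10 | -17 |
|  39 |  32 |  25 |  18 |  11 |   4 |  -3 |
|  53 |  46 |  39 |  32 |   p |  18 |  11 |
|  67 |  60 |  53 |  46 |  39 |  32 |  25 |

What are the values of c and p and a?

Along each row the entries change by -7 per step; down each column they change by 14.
Row 3: from 4 at column 2, stepping by -7 to column 1 gives 11.
Row 6: from 53 at column 1, stepping by -7 to column 5 gives 25.
Row 1: from -17 at column 1, stepping by -7 to column 6 gives -52.

c = 11, p = 25, a = -52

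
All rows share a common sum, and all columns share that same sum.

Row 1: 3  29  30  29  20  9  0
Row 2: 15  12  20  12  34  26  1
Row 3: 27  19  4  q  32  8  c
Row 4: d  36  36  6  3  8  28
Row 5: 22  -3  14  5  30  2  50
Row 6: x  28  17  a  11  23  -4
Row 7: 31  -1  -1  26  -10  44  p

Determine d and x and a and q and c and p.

d = 3, x = 19, a = 26, q = 16, c = 14, p = 31

Rows 1 and 2 both sum to 120, so that's the common total.
The known cells in row 7 total 89, leaving 120 − 89 = 31 for the blank.
The known cells in row 4 total 117, leaving 120 − 117 = 3 for the blank.
The known cells in column 1 total 101, leaving 120 − 101 = 19 for the blank.
The known cells in column 7 total 106, leaving 120 − 106 = 14 for the blank.
The known cells in row 3 total 104, leaving 120 − 104 = 16 for the blank.
The known cells in row 6 total 94, leaving 120 − 94 = 26 for the blank.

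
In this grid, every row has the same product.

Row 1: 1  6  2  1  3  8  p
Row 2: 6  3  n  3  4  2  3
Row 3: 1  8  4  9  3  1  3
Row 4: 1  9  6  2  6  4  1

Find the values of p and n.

p = 9, n = 2

Rows 3 and 4 each multiply to 2592, so every row has product 2592.
Row 1: 1×6×2×1×3×8 = 288, so the missing entry is 2592 ÷ 288 = 9.
Row 2: 6×3×3×4×2×3 = 1296, so the missing entry is 2592 ÷ 1296 = 2.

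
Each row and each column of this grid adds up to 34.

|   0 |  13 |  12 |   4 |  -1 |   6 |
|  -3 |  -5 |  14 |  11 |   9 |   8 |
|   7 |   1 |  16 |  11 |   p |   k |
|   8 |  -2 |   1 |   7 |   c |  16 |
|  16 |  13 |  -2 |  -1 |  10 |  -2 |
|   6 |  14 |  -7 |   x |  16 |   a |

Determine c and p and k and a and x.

c = 4, p = -4, k = 3, a = 3, x = 2

Row 4 has 8 − 2 + 1 + 7 + 16 = 30; the blank must be 34 − 30 = 4.
Column 5 has -1 + 9 + 4 + 10 + 16 = 38; the blank must be 34 − 38 = -4.
Column 4 has 4 + 11 + 11 + 7 − 1 = 32; the blank must be 34 − 32 = 2.
Row 6 has 6 + 14 − 7 + 2 + 16 = 31; the blank must be 34 − 31 = 3.
Row 3 has 7 + 1 + 16 + 11 − 4 = 31; the blank must be 34 − 31 = 3.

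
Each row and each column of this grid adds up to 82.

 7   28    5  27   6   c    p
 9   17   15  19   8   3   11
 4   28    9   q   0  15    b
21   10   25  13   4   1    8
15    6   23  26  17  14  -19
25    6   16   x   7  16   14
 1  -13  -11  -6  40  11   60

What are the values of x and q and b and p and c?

x = -2, q = 5, b = 21, p = -13, c = 22

Column 6: 3 + 15 + 1 + 14 + 16 + 11 = 60, so its missing entry is 82 − 60 = 22.
Row 1: 7 + 28 + 5 + 27 + 6 + 22 = 95, so its missing entry is 82 − 95 = -13.
Column 7: -13 + 11 + 8 − 19 + 14 + 60 = 61, so its missing entry is 82 − 61 = 21.
Row 3: 4 + 28 + 9 + 0 + 15 + 21 = 77, so its missing entry is 82 − 77 = 5.
Row 6: 25 + 6 + 16 + 7 + 16 + 14 = 84, so its missing entry is 82 − 84 = -2.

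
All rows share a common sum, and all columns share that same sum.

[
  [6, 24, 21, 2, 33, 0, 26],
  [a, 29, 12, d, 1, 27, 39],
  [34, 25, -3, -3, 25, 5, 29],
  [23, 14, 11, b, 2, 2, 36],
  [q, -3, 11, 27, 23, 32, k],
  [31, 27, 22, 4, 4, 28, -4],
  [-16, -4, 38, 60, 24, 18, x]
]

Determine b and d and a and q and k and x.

Rows 1 and 3 both sum to 112, so that's the common total.
Row 7: -16 − 4 + 38 + 60 + 24 + 18 = 120, so its missing entry is 112 − 120 = -8.
Column 7: 26 + 39 + 29 + 36 − 4 − 8 = 118, so its missing entry is 112 − 118 = -6.
Row 5: -3 + 11 + 27 + 23 + 32 − 6 = 84, so its missing entry is 112 − 84 = 28.
Row 4: 23 + 14 + 11 + 2 + 2 + 36 = 88, so its missing entry is 112 − 88 = 24.
Column 1: 6 + 34 + 23 + 28 + 31 − 16 = 106, so its missing entry is 112 − 106 = 6.
Row 2: 6 + 29 + 12 + 1 + 27 + 39 = 114, so its missing entry is 112 − 114 = -2.

b = 24, d = -2, a = 6, q = 28, k = -6, x = -8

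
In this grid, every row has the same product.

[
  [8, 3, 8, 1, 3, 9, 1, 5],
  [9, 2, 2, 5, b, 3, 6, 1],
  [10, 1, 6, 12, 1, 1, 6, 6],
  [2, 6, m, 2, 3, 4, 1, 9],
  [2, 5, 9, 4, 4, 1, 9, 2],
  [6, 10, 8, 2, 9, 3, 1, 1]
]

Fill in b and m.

Rows 3 and 6 each multiply to 25920, so every row has product 25920.
Row 2: 9×2×2×5×3×6×1 = 3240, so the missing entry is 25920 ÷ 3240 = 8.
Row 4: 2×6×2×3×4×1×9 = 2592, so the missing entry is 25920 ÷ 2592 = 10.

b = 8, m = 10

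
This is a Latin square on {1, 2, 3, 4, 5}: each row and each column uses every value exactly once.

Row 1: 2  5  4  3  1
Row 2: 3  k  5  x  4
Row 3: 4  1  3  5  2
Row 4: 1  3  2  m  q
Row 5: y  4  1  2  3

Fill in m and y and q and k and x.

m = 4, y = 5, q = 5, k = 2, x = 1

Cell (5,1): row 5 already has {1, 2, 3, 4} → 5.
Cell (4,5): column 5 already has {1, 2, 3, 4} → 5.
At (row 2, col 2): column 2 already has {1, 3, 4, 5}, so the value is 2.
For row 4, column 4: row 4 already has {1, 2, 3, 5}; that leaves 4.
For row 2, column 4: row 2 already has {2, 3, 4, 5}; that leaves 1.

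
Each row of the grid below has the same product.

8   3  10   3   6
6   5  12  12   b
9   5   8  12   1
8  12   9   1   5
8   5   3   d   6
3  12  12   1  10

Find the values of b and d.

b = 1, d = 6

Rows 1 and 3 each multiply to 4320, so every row has product 4320.
Row 2: 6×5×12×12 = 4320, so the missing entry is 4320 ÷ 4320 = 1.
Row 5: 8×5×3×6 = 720, so the missing entry is 4320 ÷ 720 = 6.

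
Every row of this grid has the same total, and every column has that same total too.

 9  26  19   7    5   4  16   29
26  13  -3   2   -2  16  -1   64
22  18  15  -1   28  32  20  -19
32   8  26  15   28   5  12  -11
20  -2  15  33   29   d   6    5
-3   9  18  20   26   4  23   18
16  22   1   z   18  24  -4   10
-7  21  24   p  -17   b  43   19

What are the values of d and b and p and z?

d = 9, b = 21, p = 11, z = 28

Rows 1 and 2 both sum to 115, so that's the common total.
Row 5 has 20 − 2 + 15 + 33 + 29 + 6 + 5 = 106; the blank must be 115 − 106 = 9.
Row 7 has 16 + 22 + 1 + 18 + 24 − 4 + 10 = 87; the blank must be 115 − 87 = 28.
Column 6 has 4 + 16 + 32 + 5 + 9 + 4 + 24 = 94; the blank must be 115 − 94 = 21.
Row 8 has -7 + 21 + 24 − 17 + 21 + 43 + 19 = 104; the blank must be 115 − 104 = 11.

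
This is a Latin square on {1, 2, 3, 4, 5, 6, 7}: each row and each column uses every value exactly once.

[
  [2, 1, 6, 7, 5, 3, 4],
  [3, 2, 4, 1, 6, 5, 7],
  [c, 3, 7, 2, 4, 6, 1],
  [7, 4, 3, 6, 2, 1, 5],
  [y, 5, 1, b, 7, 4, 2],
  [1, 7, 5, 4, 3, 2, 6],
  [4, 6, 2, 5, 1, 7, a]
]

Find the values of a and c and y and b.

a = 3, c = 5, y = 6, b = 3

Cell (7,7): row 7 already has {1, 2, 4, 5, 6, 7} → 3.
For row 3, column 1: row 3 already has {1, 2, 3, 4, 6, 7}; that leaves 5.
Cell (5,1): column 1 already has {1, 2, 3, 4, 5, 7} → 6.
Cell (5,4): row 5 already has {1, 2, 4, 5, 6, 7} → 3.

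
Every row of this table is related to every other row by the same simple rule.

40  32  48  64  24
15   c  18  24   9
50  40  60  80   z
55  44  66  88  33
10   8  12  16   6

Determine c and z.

Each row is a constant multiple of every other row — this is a multiplication table with the headers hidden.
Row 2 is 15/40 = 3/8 times row 1, so its entry in column 2 is 32 × 3/8 = 12.
Row 3 is 50/40 = 5/4 times row 1, so its entry in column 5 is 24 × 5/4 = 30.

c = 12, z = 30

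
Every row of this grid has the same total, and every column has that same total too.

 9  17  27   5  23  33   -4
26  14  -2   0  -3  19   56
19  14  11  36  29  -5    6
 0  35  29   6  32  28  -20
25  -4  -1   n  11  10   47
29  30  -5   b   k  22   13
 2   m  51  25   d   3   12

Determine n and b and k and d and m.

n = 22, b = 16, k = 5, d = 13, m = 4

Rows 1 and 2 both sum to 110, so that's the common total.
Row 5 has 25 − 4 − 1 + 11 + 10 + 47 = 88; the blank must be 110 − 88 = 22.
Column 2 has 17 + 14 + 14 + 35 − 4 + 30 = 106; the blank must be 110 − 106 = 4.
Row 7 has 2 + 4 + 51 + 25 + 3 + 12 = 97; the blank must be 110 − 97 = 13.
Column 5 has 23 − 3 + 29 + 32 + 11 + 13 = 105; the blank must be 110 − 105 = 5.
Row 6 has 29 + 30 − 5 + 5 + 22 + 13 = 94; the blank must be 110 − 94 = 16.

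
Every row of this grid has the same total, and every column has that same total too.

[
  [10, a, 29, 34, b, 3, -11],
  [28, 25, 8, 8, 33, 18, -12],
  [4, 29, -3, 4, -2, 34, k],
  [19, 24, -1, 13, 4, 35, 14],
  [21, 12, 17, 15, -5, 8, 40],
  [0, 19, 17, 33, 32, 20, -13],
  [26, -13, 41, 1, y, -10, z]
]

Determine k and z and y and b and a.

Rows 2 and 4 both sum to 108, so that's the common total.
The known cells in column 2 total 96, leaving 108 − 96 = 12 for the blank.
The known cells in row 1 total 77, leaving 108 − 77 = 31 for the blank.
The known cells in column 5 total 93, leaving 108 − 93 = 15 for the blank.
The known cells in row 3 total 66, leaving 108 − 66 = 42 for the blank.
The known cells in row 7 total 60, leaving 108 − 60 = 48 for the blank.

k = 42, z = 48, y = 15, b = 31, a = 12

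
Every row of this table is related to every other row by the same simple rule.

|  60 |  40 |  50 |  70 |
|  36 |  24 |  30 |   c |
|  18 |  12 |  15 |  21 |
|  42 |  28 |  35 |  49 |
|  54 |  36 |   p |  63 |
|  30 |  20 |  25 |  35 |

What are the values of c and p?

Each row is a constant multiple of every other row — this is a multiplication table with the headers hidden.
Row 2 is 36/60 = 3/5 times row 1, so its entry in column 4 is 70 × 3/5 = 42.
Row 5 is 54/60 = 9/10 times row 1, so its entry in column 3 is 50 × 9/10 = 45.

c = 42, p = 45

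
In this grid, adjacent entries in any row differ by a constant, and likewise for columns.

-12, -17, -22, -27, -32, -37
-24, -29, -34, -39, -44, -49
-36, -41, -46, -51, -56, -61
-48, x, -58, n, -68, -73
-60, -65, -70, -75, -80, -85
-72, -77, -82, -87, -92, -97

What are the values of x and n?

x = -53, n = -63

Along each row the entries change by -5 per step; down each column they change by -12.
Row 4: from -48 at column 1, stepping by -5 to column 2 gives -53.
Row 4: from -48 at column 1, stepping by -5 to column 4 gives -63.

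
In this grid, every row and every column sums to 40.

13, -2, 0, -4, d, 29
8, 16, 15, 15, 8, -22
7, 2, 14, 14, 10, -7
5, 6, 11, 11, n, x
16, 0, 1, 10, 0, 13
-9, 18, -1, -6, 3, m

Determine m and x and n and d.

m = 35, x = -8, n = 15, d = 4

Row 6: -9 + 18 − 1 − 6 + 3 = 5, so its missing entry is 40 − 5 = 35.
Row 1: 13 − 2 + 0 − 4 + 29 = 36, so its missing entry is 40 − 36 = 4.
Column 5: 4 + 8 + 10 + 0 + 3 = 25, so its missing entry is 40 − 25 = 15.
Row 4: 5 + 6 + 11 + 11 + 15 = 48, so its missing entry is 40 − 48 = -8.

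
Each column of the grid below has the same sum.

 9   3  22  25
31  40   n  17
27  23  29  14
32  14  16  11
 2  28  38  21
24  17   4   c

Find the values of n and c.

The complete columns each total 125.
Column 3 is missing 125 − 109 = 16 (since 22 + 29 + 16 + 38 + 4 = 109).
Column 4 is missing 125 − 88 = 37 (since 25 + 17 + 14 + 11 + 21 = 88).

n = 16, c = 37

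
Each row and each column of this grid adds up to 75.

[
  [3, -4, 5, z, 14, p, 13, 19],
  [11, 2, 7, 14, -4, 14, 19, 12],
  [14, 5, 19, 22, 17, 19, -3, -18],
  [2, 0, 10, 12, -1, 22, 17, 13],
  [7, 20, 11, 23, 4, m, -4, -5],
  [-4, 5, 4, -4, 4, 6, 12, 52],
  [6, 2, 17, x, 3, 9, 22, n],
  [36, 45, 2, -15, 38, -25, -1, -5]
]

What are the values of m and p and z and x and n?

Column 8: 19 + 12 − 18 + 13 − 5 + 52 − 5 = 68, so its missing entry is 75 − 68 = 7.
Row 5: 7 + 20 + 11 + 23 + 4 − 4 − 5 = 56, so its missing entry is 75 − 56 = 19.
Column 6: 14 + 19 + 22 + 19 + 6 + 9 − 25 = 64, so its missing entry is 75 − 64 = 11.
Row 1: 3 − 4 + 5 + 14 + 11 + 13 + 19 = 61, so its missing entry is 75 − 61 = 14.
Row 7: 6 + 2 + 17 + 3 + 9 + 22 + 7 = 66, so its missing entry is 75 − 66 = 9.

m = 19, p = 11, z = 14, x = 9, n = 7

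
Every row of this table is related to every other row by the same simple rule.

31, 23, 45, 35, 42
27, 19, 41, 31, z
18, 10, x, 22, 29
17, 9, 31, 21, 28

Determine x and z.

x = 32, z = 38

The difference between any two rows is the same in every column — this is an addition table with the headers hidden.
Row 3 minus row 1 is 22 − 35 = -13, so its entry in column 3 is 45 + (-13) = 32.
Row 2 minus row 1 is 31 − 35 = -4, so its entry in column 5 is 42 + (-4) = 38.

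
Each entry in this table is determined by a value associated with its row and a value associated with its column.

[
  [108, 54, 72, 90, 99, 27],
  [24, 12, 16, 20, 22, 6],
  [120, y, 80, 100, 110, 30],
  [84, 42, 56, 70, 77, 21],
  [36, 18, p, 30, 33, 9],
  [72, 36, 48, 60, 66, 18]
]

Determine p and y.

Each row is a constant multiple of every other row — this is a multiplication table with the headers hidden.
Row 5 is 33/99 = 1/3 times row 1, so its entry in column 3 is 72 × 1/3 = 24.
Row 3 is 110/99 = 10/9 times row 1, so its entry in column 2 is 54 × 10/9 = 60.

p = 24, y = 60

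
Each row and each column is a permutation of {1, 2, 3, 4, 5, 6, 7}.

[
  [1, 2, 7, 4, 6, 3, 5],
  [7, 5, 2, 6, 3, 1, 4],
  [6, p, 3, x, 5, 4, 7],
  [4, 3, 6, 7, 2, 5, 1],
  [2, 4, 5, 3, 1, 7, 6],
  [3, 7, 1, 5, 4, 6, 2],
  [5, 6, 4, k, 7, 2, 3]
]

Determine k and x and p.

At (row 7, col 4): row 7 already has {2, 3, 4, 5, 6, 7}, so the value is 1.
At (row 3, col 4): column 4 already has {1, 3, 4, 5, 6, 7}, so the value is 2.
For row 3, column 2: row 3 already has {2, 3, 4, 5, 6, 7}; that leaves 1.

k = 1, x = 2, p = 1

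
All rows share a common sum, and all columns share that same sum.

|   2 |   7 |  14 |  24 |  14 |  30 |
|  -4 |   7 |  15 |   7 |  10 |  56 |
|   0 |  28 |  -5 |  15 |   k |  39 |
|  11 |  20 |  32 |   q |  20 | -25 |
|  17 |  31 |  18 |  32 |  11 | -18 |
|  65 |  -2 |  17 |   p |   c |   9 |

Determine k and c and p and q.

k = 14, c = 22, p = -20, q = 33

Rows 1 and 2 both sum to 91, so that's the common total.
Row 3: 0 + 28 − 5 + 15 + 39 = 77, so its missing entry is 91 − 77 = 14.
Column 5: 14 + 10 + 14 + 20 + 11 = 69, so its missing entry is 91 − 69 = 22.
Row 6: 65 − 2 + 17 + 22 + 9 = 111, so its missing entry is 91 − 111 = -20.
Row 4: 11 + 20 + 32 + 20 − 25 = 58, so its missing entry is 91 − 58 = 33.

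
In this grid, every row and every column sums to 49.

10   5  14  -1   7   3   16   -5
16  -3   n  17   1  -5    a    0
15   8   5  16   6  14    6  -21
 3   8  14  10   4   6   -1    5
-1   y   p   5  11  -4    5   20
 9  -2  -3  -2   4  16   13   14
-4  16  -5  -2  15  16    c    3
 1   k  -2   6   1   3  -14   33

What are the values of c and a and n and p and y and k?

c = 10, a = 14, n = 9, p = 17, y = -4, k = 21

Row 8: 1 − 2 + 6 + 1 + 3 − 14 + 33 = 28, so its missing entry is 49 − 28 = 21.
Row 7: -4 + 16 − 5 − 2 + 15 + 16 + 3 = 39, so its missing entry is 49 − 39 = 10.
Column 7: 16 + 6 − 1 + 5 + 13 + 10 − 14 = 35, so its missing entry is 49 − 35 = 14.
Row 2: 16 − 3 + 17 + 1 − 5 + 14 + 0 = 40, so its missing entry is 49 − 40 = 9.
Column 3: 14 + 9 + 5 + 14 − 3 − 5 − 2 = 32, so its missing entry is 49 − 32 = 17.
Row 5: -1 + 17 + 5 + 11 − 4 + 5 + 20 = 53, so its missing entry is 49 − 53 = -4.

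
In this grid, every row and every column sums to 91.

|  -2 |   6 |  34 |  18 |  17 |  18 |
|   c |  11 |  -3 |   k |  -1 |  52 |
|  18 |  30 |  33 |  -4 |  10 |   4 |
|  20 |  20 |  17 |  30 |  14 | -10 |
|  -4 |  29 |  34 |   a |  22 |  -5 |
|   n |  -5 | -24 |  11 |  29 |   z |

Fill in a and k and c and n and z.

a = 15, k = 21, c = 11, n = 48, z = 32

Column 6: 18 + 52 + 4 − 10 − 5 = 59, so its missing entry is 91 − 59 = 32.
Row 5: -4 + 29 + 34 + 22 − 5 = 76, so its missing entry is 91 − 76 = 15.
Row 6: -5 − 24 + 11 + 29 + 32 = 43, so its missing entry is 91 − 43 = 48.
Column 1: -2 + 18 + 20 − 4 + 48 = 80, so its missing entry is 91 − 80 = 11.
Row 2: 11 + 11 − 3 − 1 + 52 = 70, so its missing entry is 91 − 70 = 21.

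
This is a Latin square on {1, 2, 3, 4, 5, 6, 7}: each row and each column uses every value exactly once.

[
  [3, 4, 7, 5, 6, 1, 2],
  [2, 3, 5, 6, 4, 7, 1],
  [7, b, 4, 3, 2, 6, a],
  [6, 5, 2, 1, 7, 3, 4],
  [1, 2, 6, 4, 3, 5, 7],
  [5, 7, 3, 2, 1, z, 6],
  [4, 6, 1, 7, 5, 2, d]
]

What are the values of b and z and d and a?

At (row 7, col 7): row 7 already has {1, 2, 4, 5, 6, 7}, so the value is 3.
Cell (6,6): row 6 already has {1, 2, 3, 5, 6, 7} → 4.
Cell (3,7): column 7 already has {1, 2, 3, 4, 6, 7} → 5.
For row 3, column 2: row 3 already has {2, 3, 4, 5, 6, 7}; that leaves 1.

b = 1, z = 4, d = 3, a = 5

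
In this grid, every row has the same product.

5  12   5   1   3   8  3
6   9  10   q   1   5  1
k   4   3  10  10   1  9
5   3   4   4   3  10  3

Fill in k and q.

Rows 1 and 4 each multiply to 21600, so every row has product 21600.
Row 3: 4×3×10×10×1×9 = 10800, so the missing entry is 21600 ÷ 10800 = 2.
Row 2: 6×9×10×1×5×1 = 2700, so the missing entry is 21600 ÷ 2700 = 8.

k = 2, q = 8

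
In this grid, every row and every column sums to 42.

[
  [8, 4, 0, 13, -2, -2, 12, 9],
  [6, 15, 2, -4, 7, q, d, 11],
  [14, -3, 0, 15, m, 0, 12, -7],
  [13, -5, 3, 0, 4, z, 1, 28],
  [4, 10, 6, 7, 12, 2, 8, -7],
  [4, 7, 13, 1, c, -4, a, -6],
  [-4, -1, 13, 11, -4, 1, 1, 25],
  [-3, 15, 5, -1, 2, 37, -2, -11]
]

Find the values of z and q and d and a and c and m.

z = -2, q = 10, d = -5, a = 15, c = 12, m = 11

Row 3 has 14 − 3 + 0 + 15 + 0 + 12 − 7 = 31; the blank must be 42 − 31 = 11.
Column 5 has -2 + 7 + 11 + 4 + 12 − 4 + 2 = 30; the blank must be 42 − 30 = 12.
Row 6 has 4 + 7 + 13 + 1 + 12 − 4 − 6 = 27; the blank must be 42 − 27 = 15.
Column 7 has 12 + 12 + 1 + 8 + 15 + 1 − 2 = 47; the blank must be 42 − 47 = -5.
Row 2 has 6 + 15 + 2 − 4 + 7 − 5 + 11 = 32; the blank must be 42 − 32 = 10.
Row 4 has 13 − 5 + 3 + 0 + 4 + 1 + 28 = 44; the blank must be 42 − 44 = -2.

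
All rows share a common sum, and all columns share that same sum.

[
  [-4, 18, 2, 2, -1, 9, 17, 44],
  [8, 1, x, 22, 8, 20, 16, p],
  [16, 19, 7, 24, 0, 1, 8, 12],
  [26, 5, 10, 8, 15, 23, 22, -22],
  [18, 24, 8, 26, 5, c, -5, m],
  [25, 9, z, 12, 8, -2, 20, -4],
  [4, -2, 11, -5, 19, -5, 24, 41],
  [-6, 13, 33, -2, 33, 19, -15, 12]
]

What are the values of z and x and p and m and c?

Rows 1 and 3 both sum to 87, so that's the common total.
Column 6: 9 + 20 + 1 + 23 − 2 − 5 + 19 = 65, so its missing entry is 87 − 65 = 22.
Row 5: 18 + 24 + 8 + 26 + 5 + 22 − 5 = 98, so its missing entry is 87 − 98 = -11.
Column 8: 44 + 12 − 22 − 11 − 4 + 41 + 12 = 72, so its missing entry is 87 − 72 = 15.
Row 2: 8 + 1 + 22 + 8 + 20 + 16 + 15 = 90, so its missing entry is 87 − 90 = -3.
Row 6: 25 + 9 + 12 + 8 − 2 + 20 − 4 = 68, so its missing entry is 87 − 68 = 19.

z = 19, x = -3, p = 15, m = -11, c = 22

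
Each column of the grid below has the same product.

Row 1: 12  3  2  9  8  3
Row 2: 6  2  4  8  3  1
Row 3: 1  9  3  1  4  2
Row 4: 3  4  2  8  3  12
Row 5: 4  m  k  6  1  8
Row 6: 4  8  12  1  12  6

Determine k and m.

k = 6, m = 2

Columns 1 and 4 each multiply to 3456, so every column has product 3456.
Column 3: 2×4×3×2×12 = 576, so the missing entry is 3456 ÷ 576 = 6.
Column 2: 3×2×9×4×8 = 1728, so the missing entry is 3456 ÷ 1728 = 2.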